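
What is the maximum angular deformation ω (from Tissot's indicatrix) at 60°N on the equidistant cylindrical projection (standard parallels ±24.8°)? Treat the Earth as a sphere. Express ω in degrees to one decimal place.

In the equirectangular projection with standard parallel φ₀ = 24.8° (x = Rλ cos φ₀, y = Rφ), meridians are true-scale (h = 1) and the parallel scale is k = cos φ₀ / cos φ.
At 60°: h = 1.000, k = 1.816; principal scales a = 1.816, b = 1.000.
sin(ω/2) = (a − b)/(a + b) = 0.8156/2.816 = 0.2897, so ω = 2 arcsin(0.2897) ≈ 33.7°.

33.7°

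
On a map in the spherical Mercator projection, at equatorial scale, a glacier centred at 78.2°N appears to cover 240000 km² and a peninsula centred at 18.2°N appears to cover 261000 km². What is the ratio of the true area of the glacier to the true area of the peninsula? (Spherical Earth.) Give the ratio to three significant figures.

Since Mercator area scale is 1/cos²φ, the true area equals the apparent area multiplied by cos²φ.
True area of glacier: 240000 × cos²(78.2°) = 240000 × 0.04182 = 10040 km².
True area of peninsula: 261000 × cos²(18.2°) = 261000 × 0.9024 = 235500 km².
Ratio = 10040 / 235500 ≈ 0.0426.

0.0426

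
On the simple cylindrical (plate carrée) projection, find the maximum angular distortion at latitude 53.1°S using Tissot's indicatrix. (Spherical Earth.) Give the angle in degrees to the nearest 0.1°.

Plate carrée maps x = Rλ, y = Rφ. The meridian scale is h = 1 and the parallel scale is k = 1/cos φ = sec φ.
At 53.1°: h = 1.000, k = 1.666; principal scales a = 1.666, b = 1.000.
sin(ω/2) = (a − b)/(a + b) = 0.6655/2.666 = 0.2497, so ω = 2 arcsin(0.2497) ≈ 28.9°.

28.9°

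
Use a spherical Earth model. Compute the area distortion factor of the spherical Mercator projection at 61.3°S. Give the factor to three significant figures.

4.34

For Mercator, h = k = sec φ (a conformal cylindrical projection has a single point scale, 1/cos φ).
Areal scale = k² = sec²φ = 1/cos²(61.3°) = 1/0.4802² = 4.336.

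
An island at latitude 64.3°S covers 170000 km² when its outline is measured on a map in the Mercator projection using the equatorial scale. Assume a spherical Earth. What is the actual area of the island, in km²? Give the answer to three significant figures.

32000 km²

The Mercator projection is conformal; its linear scale factor is the same in every direction and equals sec φ = 1/cos φ.
Areal scale = k² = sec²φ = 1/cos²(64.3°) = 1/0.4337² = 5.317.
True area = apparent / (areal scale) = 170000 / 5.317 ≈ 32000 km².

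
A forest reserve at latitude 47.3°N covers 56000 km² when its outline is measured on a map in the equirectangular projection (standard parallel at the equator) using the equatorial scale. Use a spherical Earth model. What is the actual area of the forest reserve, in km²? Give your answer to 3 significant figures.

38000 km²

For the equirectangular projection with φ₀ = 0 (plate carrée), h = 1 along meridians and k = sec φ along parallels.
Areal scale = h·k = 1 × sec φ; at 47.3°, h = 1.000, k = 1.475, so h·k = 1.475.
True area = apparent / (areal scale) = 56000 / 1.475 ≈ 38000 km².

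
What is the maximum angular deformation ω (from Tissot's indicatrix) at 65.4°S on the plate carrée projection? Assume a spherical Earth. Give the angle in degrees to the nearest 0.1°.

48.7°

For the equirectangular projection with φ₀ = 0 (plate carrée), h = 1 along meridians and k = sec φ along parallels.
At 65.4°: h = 1.000, k = 2.402; principal scales a = 2.402, b = 1.000.
sin(ω/2) = (a − b)/(a + b) = 1.402/3.402 = 0.4121, so ω = 2 arcsin(0.4121) ≈ 48.7°.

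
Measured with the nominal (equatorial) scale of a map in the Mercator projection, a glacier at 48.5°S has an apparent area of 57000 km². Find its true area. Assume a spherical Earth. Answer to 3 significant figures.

25000 km²

For Mercator, h = k = sec φ (a conformal cylindrical projection has a single point scale, 1/cos φ).
Areal scale = k² = sec²φ = 1/cos²(48.5°) = 1/0.6626² = 2.278.
True area = apparent / (areal scale) = 57000 / 2.278 ≈ 25000 km².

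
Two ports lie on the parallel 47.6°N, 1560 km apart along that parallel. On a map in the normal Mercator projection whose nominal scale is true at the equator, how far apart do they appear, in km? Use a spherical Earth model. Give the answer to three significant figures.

2310 km

Mercator is conformal, so the point scale is isotropic: h = k = sec φ = 1/cos φ.
Along the parallel, k = sec 47.6° = 1/0.6743 = 1.483.
Map distance = 1560 × 1.483 ≈ 2310 km.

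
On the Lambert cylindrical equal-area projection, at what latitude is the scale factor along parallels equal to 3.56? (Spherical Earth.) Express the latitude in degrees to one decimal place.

The Lambert cylindrical equal-area projection is the cylindrical equal-area projection with its standard parallel at the equator (φ₀ = 0). Cylindrical equal-area (φ₀ = 0°): h = cos φ / cos 0° along meridians, k = cos 0° / cos φ along parallels; h·k = 1.
k = cos φ₀ / cos φ = 3.56  ⇒  cos φ = cos 0° / 3.56 = 0.2809.
φ = arccos(0.2809) ≈ 73.7°.

73.7°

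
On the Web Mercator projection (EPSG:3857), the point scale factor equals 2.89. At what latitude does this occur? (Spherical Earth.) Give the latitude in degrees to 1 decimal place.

Mercator scale is k = sec φ = 1/cos φ.
1/cos φ = 2.89  ⇒  cos φ = 0.3460  ⇒  φ = arccos(0.3460) ≈ 69.8°.

69.8°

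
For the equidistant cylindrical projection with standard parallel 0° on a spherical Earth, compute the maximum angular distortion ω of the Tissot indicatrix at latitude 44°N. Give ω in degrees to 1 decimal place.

18.8°

For the equirectangular projection with φ₀ = 0 (plate carrée), h = 1 along meridians and k = sec φ along parallels.
At 44°: h = 1.000, k = 1.390; principal scales a = 1.390, b = 1.000.
sin(ω/2) = (a − b)/(a + b) = 0.3902/2.390 = 0.1632, so ω = 2 arcsin(0.1632) ≈ 18.8°.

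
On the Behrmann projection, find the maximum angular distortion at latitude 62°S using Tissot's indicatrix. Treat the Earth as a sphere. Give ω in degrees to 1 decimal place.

66.2°

Behrmann is a cylindrical equal-area projection with standard parallels at ±30°. For cylindrical equal-area with standard parallel φ₀, h = cos φ / cos φ₀ and k = cos φ₀ / cos φ, so h·k = 1.
At 62°: h = 0.5421, k = 1.845; principal scales a = 1.845, b = 0.5421.
sin(ω/2) = (a − b)/(a + b) = 1.303/2.387 = 0.5457, so ω = 2 arcsin(0.5457) ≈ 66.2°.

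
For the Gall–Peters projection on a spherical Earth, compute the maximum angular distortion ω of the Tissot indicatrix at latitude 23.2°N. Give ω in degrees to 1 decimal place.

29.7°

The Gall–Peters projection is cylindrical equal-area with φ₀ = 45°. For cylindrical equal-area with standard parallel φ₀, h = cos φ / cos φ₀ and k = cos φ₀ / cos φ, so h·k = 1.
At 23.2°: h = 1.300, k = 0.7693; principal scales a = 1.300, b = 0.7693.
sin(ω/2) = (a − b)/(a + b) = 0.5305/2.069 = 0.2564, so ω = 2 arcsin(0.2564) ≈ 29.7°.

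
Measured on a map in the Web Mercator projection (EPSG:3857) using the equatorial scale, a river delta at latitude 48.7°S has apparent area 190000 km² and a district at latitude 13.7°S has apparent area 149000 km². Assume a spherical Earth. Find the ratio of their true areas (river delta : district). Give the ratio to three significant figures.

0.588

On Mercator the areal scale is sec²φ, so true area = apparent × cos²φ.
True area of river delta: 190000 × cos²(48.7°) = 190000 × 0.4356 = 82760 km².
True area of district: 149000 × cos²(13.7°) = 149000 × 0.9439 = 140600 km².
Ratio = 82760 / 140600 ≈ 0.588.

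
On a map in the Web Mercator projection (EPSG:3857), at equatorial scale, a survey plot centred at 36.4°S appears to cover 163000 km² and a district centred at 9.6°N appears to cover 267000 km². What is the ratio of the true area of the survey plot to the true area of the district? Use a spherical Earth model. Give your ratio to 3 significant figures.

On Mercator the areal scale is sec²φ, so true area = apparent × cos²φ.
True area of survey plot: 163000 × cos²(36.4°) = 163000 × 0.6479 = 105600 km².
True area of district: 267000 × cos²(9.6°) = 267000 × 0.9722 = 259600 km².
Ratio = 105600 / 259600 ≈ 0.407.

0.407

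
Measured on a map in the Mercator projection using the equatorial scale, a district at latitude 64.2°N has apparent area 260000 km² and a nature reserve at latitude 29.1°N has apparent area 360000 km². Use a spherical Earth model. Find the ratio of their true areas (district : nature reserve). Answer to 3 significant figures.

Since Mercator area scale is 1/cos²φ, the true area equals the apparent area multiplied by cos²φ.
True area of district: 260000 × cos²(64.2°) = 260000 × 0.1894 = 49250 km².
True area of nature reserve: 360000 × cos²(29.1°) = 360000 × 0.7635 = 274900 km².
Ratio = 49250 / 274900 ≈ 0.179.

0.179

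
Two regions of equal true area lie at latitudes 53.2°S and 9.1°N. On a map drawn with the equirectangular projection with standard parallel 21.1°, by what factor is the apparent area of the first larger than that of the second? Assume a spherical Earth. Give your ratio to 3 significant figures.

1.65

The equidistant cylindrical projection with φ₀ = 21.1° has h = 1 (meridians true) and k = cos φ₀ / cos φ along parallels.
Areal scale at 53.2°: h·k = 1.000 × 1.557 = 1.557.
Areal scale at 9.1°: h·k = 1.000 × 0.9448 = 0.9448.
Ratio = 1.557/0.9448 ≈ 1.65.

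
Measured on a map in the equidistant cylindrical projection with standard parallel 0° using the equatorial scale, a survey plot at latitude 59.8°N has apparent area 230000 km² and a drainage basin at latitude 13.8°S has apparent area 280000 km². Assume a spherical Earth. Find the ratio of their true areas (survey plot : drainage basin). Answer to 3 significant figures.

0.425

On the plate carrée, areal scale = h·k = 1 × sec φ, so true area = apparent × cos φ.
True area of survey plot: 230000 × cos(59.8°) = 230000 × 0.5030 = 115700 km².
True area of drainage basin: 280000 × cos(13.8°) = 280000 × 0.9711 = 271900 km².
Ratio = 115700 / 271900 ≈ 0.425.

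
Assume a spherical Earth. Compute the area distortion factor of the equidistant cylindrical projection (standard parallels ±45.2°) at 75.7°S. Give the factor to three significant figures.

2.85

In the equirectangular projection with standard parallel φ₀ = 45.2° (x = Rλ cos φ₀, y = Rφ), meridians are true-scale (h = 1) and the parallel scale is k = cos φ₀ / cos φ.
Areal scale = h·k = 1 × cos φ₀ / cos φ; at 75.7°, h = 1.000, k = 2.853, so h·k = 2.853.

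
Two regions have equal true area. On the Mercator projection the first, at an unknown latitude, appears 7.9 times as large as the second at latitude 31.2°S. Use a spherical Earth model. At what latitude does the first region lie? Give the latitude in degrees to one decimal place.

For equal true areas on Mercator, apparent areas scale as sec²φ, so the ratio is cos²φ₂ / cos²φ₁.
cos²φ₂ / cos²φ₁ = 7.9  ⇒  cos φ₁ = cos 31.2° / √7.9 = 0.8554/2.811 = 0.3043.
φ₁ = arccos(0.3043) ≈ 72.3°.

72.3°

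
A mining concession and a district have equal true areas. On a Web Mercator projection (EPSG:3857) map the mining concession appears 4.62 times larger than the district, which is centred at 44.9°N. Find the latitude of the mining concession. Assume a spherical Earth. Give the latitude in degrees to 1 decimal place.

70.8°

On Mercator, (apparent₁)/(apparent₂) = sec²φ₁ / sec²φ₂ when true areas are equal.
cos²φ₂ / cos²φ₁ = 4.62  ⇒  cos φ₁ = cos 44.9° / √4.62 = 0.7083/2.149 = 0.3295.
φ₁ = arccos(0.3295) ≈ 70.8°.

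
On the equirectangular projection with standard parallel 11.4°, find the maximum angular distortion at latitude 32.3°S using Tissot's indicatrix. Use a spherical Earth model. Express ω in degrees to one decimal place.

In the equirectangular projection with standard parallel φ₀ = 11.4° (x = Rλ cos φ₀, y = Rφ), meridians are true-scale (h = 1) and the parallel scale is k = cos φ₀ / cos φ.
At 32.3°: h = 1.000, k = 1.160; principal scales a = 1.160, b = 1.000.
sin(ω/2) = (a − b)/(a + b) = 0.1597/2.160 = 0.07396, so ω = 2 arcsin(0.07396) ≈ 8.5°.

8.5°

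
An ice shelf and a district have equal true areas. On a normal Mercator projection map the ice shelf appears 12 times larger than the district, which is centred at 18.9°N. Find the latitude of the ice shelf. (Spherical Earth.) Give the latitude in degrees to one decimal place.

74.2°

On Mercator, (apparent₁)/(apparent₂) = sec²φ₁ / sec²φ₂ when true areas are equal.
cos²φ₂ / cos²φ₁ = 12  ⇒  cos φ₁ = cos 18.9° / √12 = 0.9461/3.464 = 0.2731.
φ₁ = arccos(0.2731) ≈ 74.2°.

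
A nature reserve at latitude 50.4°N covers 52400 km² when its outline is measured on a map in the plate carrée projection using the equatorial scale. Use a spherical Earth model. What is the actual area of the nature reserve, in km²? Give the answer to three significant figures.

33400 km²

For the equirectangular projection with φ₀ = 0 (plate carrée), h = 1 along meridians and k = sec φ along parallels.
Areal scale = h·k = 1 × sec φ; at 50.4°, h = 1.000, k = 1.569, so h·k = 1.569.
True area = apparent / (areal scale) = 52400 / 1.569 ≈ 33400 km².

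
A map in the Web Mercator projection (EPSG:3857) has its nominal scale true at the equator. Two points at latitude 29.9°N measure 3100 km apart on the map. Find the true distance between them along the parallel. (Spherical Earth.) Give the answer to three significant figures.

The Mercator projection is conformal; its linear scale factor is the same in every direction and equals sec φ = 1/cos φ.
Along the parallel at 29.9°, map distances are exaggerated by k = sec 29.9° = 1.154.
True distance = 3100 / 1.154 = 3100 × cos 29.9° ≈ 2690 km.

2690 km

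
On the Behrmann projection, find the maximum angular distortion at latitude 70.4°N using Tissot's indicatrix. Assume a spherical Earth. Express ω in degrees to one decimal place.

The Behrmann projection is cylindrical equal-area with φ₀ = 30°. A cylindrical equal-area projection with standard parallel φ₀ has meridian scale h = cos φ / cos φ₀ and parallel scale k = cos φ₀ / cos φ (so areas are preserved, h·k = 1).
At 70.4°: h = 0.3873, k = 2.582; principal scales a = 2.582, b = 0.3873.
sin(ω/2) = (a − b)/(a + b) = 2.194/2.969 = 0.7391, so ω = 2 arcsin(0.7391) ≈ 95.3°.

95.3°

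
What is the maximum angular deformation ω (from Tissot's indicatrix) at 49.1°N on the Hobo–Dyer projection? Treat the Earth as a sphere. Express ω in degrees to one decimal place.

21.9°

The Hobo–Dyer projection is cylindrical equal-area with φ₀ = 37.5°. For cylindrical equal-area with standard parallel φ₀, h = cos φ / cos φ₀ and k = cos φ₀ / cos φ, so h·k = 1.
At 49.1°: h = 0.8253, k = 1.212; principal scales a = 1.212, b = 0.8253.
sin(ω/2) = (a − b)/(a + b) = 0.3864/2.037 = 0.1897, so ω = 2 arcsin(0.1897) ≈ 21.9°.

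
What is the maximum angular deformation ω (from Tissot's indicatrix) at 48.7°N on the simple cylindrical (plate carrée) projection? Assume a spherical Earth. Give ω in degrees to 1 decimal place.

23.6°

Plate carrée maps x = Rλ, y = Rφ. The meridian scale is h = 1 and the parallel scale is k = 1/cos φ = sec φ.
At 48.7°: h = 1.000, k = 1.515; principal scales a = 1.515, b = 1.000.
sin(ω/2) = (a − b)/(a + b) = 0.5151/2.515 = 0.2048, so ω = 2 arcsin(0.2048) ≈ 23.6°.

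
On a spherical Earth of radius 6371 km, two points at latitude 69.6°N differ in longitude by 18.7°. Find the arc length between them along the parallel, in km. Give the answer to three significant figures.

Arc length along a parallel = R cos φ · Δλ (with Δλ in radians).
= 6371 × cos 69.6° × (18.7° × π/180) = 6371 × 0.3486 × 0.3264 ≈ 725 km.

725 km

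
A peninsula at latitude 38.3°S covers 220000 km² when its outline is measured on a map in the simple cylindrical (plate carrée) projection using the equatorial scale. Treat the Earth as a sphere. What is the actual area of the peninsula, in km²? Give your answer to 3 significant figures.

Plate carrée maps x = Rλ, y = Rφ. The meridian scale is h = 1 and the parallel scale is k = 1/cos φ = sec φ.
Areal scale = h·k = 1 × sec φ; at 38.3°, h = 1.000, k = 1.274, so h·k = 1.274.
True area = apparent / (areal scale) = 220000 / 1.274 ≈ 173000 km².

173000 km²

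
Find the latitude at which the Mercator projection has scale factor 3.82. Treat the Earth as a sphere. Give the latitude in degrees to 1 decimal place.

74.8°

Mercator scale is k = sec φ = 1/cos φ.
1/cos φ = 3.82  ⇒  cos φ = 0.2618  ⇒  φ = arccos(0.2618) ≈ 74.8°.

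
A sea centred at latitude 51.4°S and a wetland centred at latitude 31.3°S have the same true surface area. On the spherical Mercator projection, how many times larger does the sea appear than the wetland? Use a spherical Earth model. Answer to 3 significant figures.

1.88

Mercator is conformal with k = sec φ, so areal scale = k² = sec²φ.
At 51.4°: sec²(51.4°) = 1/0.6239² = 2.569.
At 31.3°: sec²(31.3°) = 1/0.8545² = 1.370.
Ratio = 2.569/1.370 = cos²(31.3°)/cos²(51.4°) ≈ 1.88.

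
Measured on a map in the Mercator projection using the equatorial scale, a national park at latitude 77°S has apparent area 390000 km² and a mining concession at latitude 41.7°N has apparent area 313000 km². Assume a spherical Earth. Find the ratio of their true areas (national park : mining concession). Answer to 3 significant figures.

0.113

Mercator's areal exaggeration is sec²φ; hence true area = (apparent area) · cos²φ.
True area of national park: 390000 × cos²(77°) = 390000 × 0.05060 = 19740 km².
True area of mining concession: 313000 × cos²(41.7°) = 313000 × 0.5575 = 174500 km².
Ratio = 19740 / 174500 ≈ 0.113.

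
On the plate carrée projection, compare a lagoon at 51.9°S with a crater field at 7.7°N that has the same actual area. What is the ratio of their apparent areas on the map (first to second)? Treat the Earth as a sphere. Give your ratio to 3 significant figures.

For the equirectangular projection with φ₀ = 0 (plate carrée), h = 1 along meridians and k = sec φ along parallels.
Areal scale at 51.9°: h·k = 1.000 × 1.621 = 1.621.
Areal scale at 7.7°: h·k = 1.000 × 1.009 = 1.009.
Ratio = 1.621/1.009 ≈ 1.61.

1.61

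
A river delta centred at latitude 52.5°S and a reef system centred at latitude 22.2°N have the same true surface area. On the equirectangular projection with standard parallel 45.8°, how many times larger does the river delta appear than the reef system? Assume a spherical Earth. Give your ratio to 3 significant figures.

The equidistant cylindrical projection with φ₀ = 45.8° has h = 1 (meridians true) and k = cos φ₀ / cos φ along parallels.
Areal scale at 52.5°: h·k = 1.000 × 1.145 = 1.145.
Areal scale at 22.2°: h·k = 1.000 × 0.7530 = 0.7530.
Ratio = 1.145/0.7530 ≈ 1.52.

1.52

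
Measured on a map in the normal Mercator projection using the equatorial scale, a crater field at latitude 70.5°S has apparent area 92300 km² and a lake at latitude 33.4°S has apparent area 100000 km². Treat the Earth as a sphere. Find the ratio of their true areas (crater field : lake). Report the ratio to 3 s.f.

0.148

Since Mercator area scale is 1/cos²φ, the true area equals the apparent area multiplied by cos²φ.
True area of crater field: 92300 × cos²(70.5°) = 92300 × 0.1114 = 10280 km².
True area of lake: 100000 × cos²(33.4°) = 100000 × 0.6970 = 69700 km².
Ratio = 10280 / 69700 ≈ 0.148.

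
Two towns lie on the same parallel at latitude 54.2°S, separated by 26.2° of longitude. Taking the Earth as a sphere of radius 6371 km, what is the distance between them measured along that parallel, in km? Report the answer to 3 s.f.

Arc length along a parallel = R cos φ · Δλ (with Δλ in radians).
= 6371 × cos 54.2° × (26.2° × π/180) = 6371 × 0.5850 × 0.4573 ≈ 1700 km.

1700 km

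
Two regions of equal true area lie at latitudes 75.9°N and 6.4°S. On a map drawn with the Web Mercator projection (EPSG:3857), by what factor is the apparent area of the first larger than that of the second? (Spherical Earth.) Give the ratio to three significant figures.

16.6

Mercator is conformal with k = sec φ, so areal scale = k² = sec²φ.
At 75.9°: sec²(75.9°) = 1/0.2436² = 16.85.
At 6.4°: sec²(6.4°) = 1/0.9938² = 1.013.
Ratio = 16.85/1.013 = cos²(6.4°)/cos²(75.9°) ≈ 16.6.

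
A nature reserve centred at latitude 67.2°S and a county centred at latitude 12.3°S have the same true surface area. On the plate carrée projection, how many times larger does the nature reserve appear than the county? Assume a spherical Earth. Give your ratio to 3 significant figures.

2.52

Plate carrée maps x = Rλ, y = Rφ. The meridian scale is h = 1 and the parallel scale is k = 1/cos φ = sec φ.
Areal scale at 67.2°: h·k = 1.000 × 2.581 = 2.581.
Areal scale at 12.3°: h·k = 1.000 × 1.023 = 1.023.
Ratio = 2.581/1.023 ≈ 2.52.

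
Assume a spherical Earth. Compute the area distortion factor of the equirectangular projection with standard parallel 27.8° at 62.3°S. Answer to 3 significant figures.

The equidistant cylindrical projection with φ₀ = 27.8° has h = 1 (meridians true) and k = cos φ₀ / cos φ along parallels.
Areal scale = h·k = 1 × cos φ₀ / cos φ; at 62.3°, h = 1.000, k = 1.903, so h·k = 1.903.

1.90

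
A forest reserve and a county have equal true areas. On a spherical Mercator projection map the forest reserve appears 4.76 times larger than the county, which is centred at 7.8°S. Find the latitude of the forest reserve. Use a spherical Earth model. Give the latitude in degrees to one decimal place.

For equal true areas on Mercator, apparent areas scale as sec²φ, so the ratio is cos²φ₂ / cos²φ₁.
cos²φ₂ / cos²φ₁ = 4.76  ⇒  cos φ₁ = cos 7.8° / √4.76 = 0.9907/2.182 = 0.4541.
φ₁ = arccos(0.4541) ≈ 63.0°.

63.0°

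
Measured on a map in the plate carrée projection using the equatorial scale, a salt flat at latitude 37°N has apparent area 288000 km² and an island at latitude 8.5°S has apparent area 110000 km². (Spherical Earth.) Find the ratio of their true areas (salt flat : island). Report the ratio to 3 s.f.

2.11

Plate carrée has h = 1 and k = sec φ, giving areal scale sec φ; true area = (apparent area) · cos φ.
True area of salt flat: 288000 × cos(37°) = 288000 × 0.7986 = 230000 km².
True area of island: 110000 × cos(8.5°) = 110000 × 0.9890 = 108800 km².
Ratio = 230000 / 108800 ≈ 2.11.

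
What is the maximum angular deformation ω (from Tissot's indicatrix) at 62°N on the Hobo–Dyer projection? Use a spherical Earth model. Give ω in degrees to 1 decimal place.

57.5°

The Hobo–Dyer projection is cylindrical equal-area with φ₀ = 37.5°. Cylindrical equal-area (φ₀ = 37.5°): h = cos φ / cos 37.5° along meridians, k = cos 37.5° / cos φ along parallels; h·k = 1.
At 62°: h = 0.5918, k = 1.690; principal scales a = 1.690, b = 0.5918.
sin(ω/2) = (a − b)/(a + b) = 1.098/2.282 = 0.4813, so ω = 2 arcsin(0.4813) ≈ 57.5°.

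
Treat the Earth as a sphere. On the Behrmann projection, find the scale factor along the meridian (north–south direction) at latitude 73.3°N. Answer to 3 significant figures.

Behrmann is a cylindrical equal-area projection with standard parallels at ±30°. Cylindrical equal-area (φ₀ = 30°): h = cos φ / cos 30° along meridians, k = cos 30° / cos φ along parallels; h·k = 1.
h = cos 73.3° / cos 30° = 0.2874/0.8660 = 0.3318.

0.332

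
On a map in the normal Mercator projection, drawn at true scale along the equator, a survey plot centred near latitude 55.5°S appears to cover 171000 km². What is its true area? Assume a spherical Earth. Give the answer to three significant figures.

Mercator is conformal, so the point scale is isotropic: h = k = sec φ = 1/cos φ.
Areal scale = k² = sec²φ = 1/cos²(55.5°) = 1/0.5664² = 3.117.
True area = apparent / (areal scale) = 171000 / 3.117 ≈ 54900 km².

54900 km²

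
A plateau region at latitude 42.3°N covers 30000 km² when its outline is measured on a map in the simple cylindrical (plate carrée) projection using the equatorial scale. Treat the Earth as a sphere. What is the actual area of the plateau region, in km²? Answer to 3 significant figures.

22200 km²

In the plate carrée (x = Rλ, y = Rφ), meridians are true-scale (h = 1) and parallels are stretched by k = sec φ.
Areal scale = h·k = 1 × sec φ; at 42.3°, h = 1.000, k = 1.352, so h·k = 1.352.
True area = apparent / (areal scale) = 30000 / 1.352 ≈ 22200 km².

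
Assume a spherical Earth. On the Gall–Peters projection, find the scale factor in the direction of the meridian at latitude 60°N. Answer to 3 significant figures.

0.707

Gall–Peters is a cylindrical equal-area projection with standard parallels at ±45°. For cylindrical equal-area with standard parallel φ₀, h = cos φ / cos φ₀ and k = cos φ₀ / cos φ, so h·k = 1.
h = cos 60° / cos 45° = 0.5000/0.7071 = 0.7071.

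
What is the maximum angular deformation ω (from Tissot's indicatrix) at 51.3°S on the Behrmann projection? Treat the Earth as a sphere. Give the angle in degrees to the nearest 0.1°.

36.7°

Behrmann is a cylindrical equal-area projection with standard parallels at ±30°. A cylindrical equal-area projection with standard parallel φ₀ has meridian scale h = cos φ / cos φ₀ and parallel scale k = cos φ₀ / cos φ (so areas are preserved, h·k = 1).
At 51.3°: h = 0.7220, k = 1.385; principal scales a = 1.385, b = 0.7220.
sin(ω/2) = (a − b)/(a + b) = 0.6631/2.107 = 0.3147, so ω = 2 arcsin(0.3147) ≈ 36.7°.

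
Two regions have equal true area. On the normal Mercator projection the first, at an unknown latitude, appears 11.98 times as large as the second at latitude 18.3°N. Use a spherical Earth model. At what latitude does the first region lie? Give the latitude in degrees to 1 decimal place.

On Mercator, (apparent₁)/(apparent₂) = sec²φ₁ / sec²φ₂ when true areas are equal.
cos²φ₂ / cos²φ₁ = 11.98  ⇒  cos φ₁ = cos 18.3° / √11.98 = 0.9494/3.461 = 0.2743.
φ₁ = arccos(0.2743) ≈ 74.1°.

74.1°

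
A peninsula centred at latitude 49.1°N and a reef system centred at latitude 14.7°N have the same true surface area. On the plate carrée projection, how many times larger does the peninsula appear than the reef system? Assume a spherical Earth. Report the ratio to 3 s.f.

In the plate carrée (x = Rλ, y = Rφ), meridians are true-scale (h = 1) and parallels are stretched by k = sec φ.
Areal scale at 49.1°: h·k = 1.000 × 1.527 = 1.527.
Areal scale at 14.7°: h·k = 1.000 × 1.034 = 1.034.
Ratio = 1.527/1.034 ≈ 1.48.

1.48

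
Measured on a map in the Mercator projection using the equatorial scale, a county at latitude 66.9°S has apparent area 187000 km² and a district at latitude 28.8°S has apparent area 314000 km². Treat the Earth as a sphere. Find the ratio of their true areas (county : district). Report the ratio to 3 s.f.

0.119

Mercator's areal exaggeration is sec²φ; hence true area = (apparent area) · cos²φ.
True area of county: 187000 × cos²(66.9°) = 187000 × 0.1539 = 28780 km².
True area of district: 314000 × cos²(28.8°) = 314000 × 0.7679 = 241100 km².
Ratio = 28780 / 241100 ≈ 0.119.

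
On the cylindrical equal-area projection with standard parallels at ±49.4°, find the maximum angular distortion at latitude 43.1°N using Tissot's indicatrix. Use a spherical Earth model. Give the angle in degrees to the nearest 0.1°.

13.2°

For cylindrical equal-area with standard parallel φ₀, h = cos φ / cos φ₀ and k = cos φ₀ / cos φ, so h·k = 1.
At 43.1°: h = 1.122, k = 0.8913; principal scales a = 1.122, b = 0.8913.
sin(ω/2) = (a − b)/(a + b) = 0.2307/2.013 = 0.1146, so ω = 2 arcsin(0.1146) ≈ 13.2°.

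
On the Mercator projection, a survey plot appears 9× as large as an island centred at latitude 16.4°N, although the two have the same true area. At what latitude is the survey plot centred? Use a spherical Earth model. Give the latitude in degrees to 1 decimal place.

71.4°

Mercator areal scale is sec²φ, so apparent-area ratio = sec²φ₁ / sec²φ₂ = cos²φ₂ / cos²φ₁.
cos²φ₂ / cos²φ₁ = 9  ⇒  cos φ₁ = cos 16.4° / √9 = 0.9593/3.000 = 0.3198.
φ₁ = arccos(0.3198) ≈ 71.4°.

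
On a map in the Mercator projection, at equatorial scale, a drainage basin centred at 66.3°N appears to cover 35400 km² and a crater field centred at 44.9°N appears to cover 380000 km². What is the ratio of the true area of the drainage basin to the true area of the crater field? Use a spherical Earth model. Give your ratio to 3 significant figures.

0.0300

Mercator's areal exaggeration is sec²φ; hence true area = (apparent area) · cos²φ.
True area of drainage basin: 35400 × cos²(66.3°) = 35400 × 0.1616 = 5719 km².
True area of crater field: 380000 × cos²(44.9°) = 380000 × 0.5017 = 190700 km².
Ratio = 5719 / 190700 ≈ 0.0300.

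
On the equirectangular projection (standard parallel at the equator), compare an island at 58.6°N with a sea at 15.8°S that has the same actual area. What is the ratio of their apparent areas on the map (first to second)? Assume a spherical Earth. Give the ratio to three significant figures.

1.85

For the equirectangular projection with φ₀ = 0 (plate carrée), h = 1 along meridians and k = sec φ along parallels.
Areal scale at 58.6°: h·k = 1.000 × 1.919 = 1.919.
Areal scale at 15.8°: h·k = 1.000 × 1.039 = 1.039.
Ratio = 1.919/1.039 ≈ 1.85.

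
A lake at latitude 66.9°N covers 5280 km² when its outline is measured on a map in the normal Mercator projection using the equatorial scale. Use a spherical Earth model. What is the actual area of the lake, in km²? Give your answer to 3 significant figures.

813 km²

Mercator is conformal, so the point scale is isotropic: h = k = sec φ = 1/cos φ.
Areal scale = k² = sec²φ = 1/cos²(66.9°) = 1/0.3923² = 6.497.
True area = apparent / (areal scale) = 5280 / 6.497 ≈ 813 km².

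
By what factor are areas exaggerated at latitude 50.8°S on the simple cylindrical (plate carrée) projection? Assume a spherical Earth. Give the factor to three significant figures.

For the equirectangular projection with φ₀ = 0 (plate carrée), h = 1 along meridians and k = sec φ along parallels.
Areal scale = h·k = 1 × sec φ; at 50.8°, h = 1.000, k = 1.582, so h·k = 1.582.

1.58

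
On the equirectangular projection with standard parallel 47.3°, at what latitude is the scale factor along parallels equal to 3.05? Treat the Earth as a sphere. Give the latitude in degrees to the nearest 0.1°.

77.2°

With standard parallel φ₀ = 47.3°, the equirectangular projection gives x = Rλ cos φ₀, y = Rφ, so h = 1 and k = cos 47.3° / cos φ.
k = cos φ₀ / cos φ = 3.05  ⇒  cos φ = cos 47.3° / 3.05 = 0.2223.
φ = arccos(0.2223) ≈ 77.2°.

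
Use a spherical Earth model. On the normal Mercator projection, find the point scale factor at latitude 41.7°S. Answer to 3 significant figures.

For Mercator, h = k = sec φ (a conformal cylindrical projection has a single point scale, 1/cos φ).
k = 1/cos 41.7° = 1/0.7466 = 1.339.

1.34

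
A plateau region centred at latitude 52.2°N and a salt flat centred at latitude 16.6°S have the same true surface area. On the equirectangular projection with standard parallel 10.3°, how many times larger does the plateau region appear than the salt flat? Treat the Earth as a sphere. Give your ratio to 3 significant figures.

1.56

With standard parallel φ₀ = 10.3°, the equirectangular projection gives x = Rλ cos φ₀, y = Rφ, so h = 1 and k = cos 10.3° / cos φ.
Areal scale at 52.2°: h·k = 1.000 × 1.605 = 1.605.
Areal scale at 16.6°: h·k = 1.000 × 1.027 = 1.027.
Ratio = 1.605/1.027 ≈ 1.56.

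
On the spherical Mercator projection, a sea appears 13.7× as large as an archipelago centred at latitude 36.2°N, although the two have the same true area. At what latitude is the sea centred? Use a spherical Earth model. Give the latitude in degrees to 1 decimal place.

Mercator areal scale is sec²φ, so apparent-area ratio = sec²φ₁ / sec²φ₂ = cos²φ₂ / cos²φ₁.
cos²φ₂ / cos²φ₁ = 13.7  ⇒  cos φ₁ = cos 36.2° / √13.7 = 0.8070/3.701 = 0.2180.
φ₁ = arccos(0.2180) ≈ 77.4°.

77.4°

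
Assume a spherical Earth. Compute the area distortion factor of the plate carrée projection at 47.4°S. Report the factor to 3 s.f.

1.48

In the plate carrée (x = Rλ, y = Rφ), meridians are true-scale (h = 1) and parallels are stretched by k = sec φ.
Areal scale = h·k = 1 × sec φ; at 47.4°, h = 1.000, k = 1.477, so h·k = 1.477.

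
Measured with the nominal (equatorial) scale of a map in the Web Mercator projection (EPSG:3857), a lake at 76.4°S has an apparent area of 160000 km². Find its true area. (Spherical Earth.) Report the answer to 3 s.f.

8850 km²

Mercator is conformal, so the point scale is isotropic: h = k = sec φ = 1/cos φ.
Areal scale = k² = sec²φ = 1/cos²(76.4°) = 1/0.2351² = 18.09.
True area = apparent / (areal scale) = 160000 / 18.09 ≈ 8850 km².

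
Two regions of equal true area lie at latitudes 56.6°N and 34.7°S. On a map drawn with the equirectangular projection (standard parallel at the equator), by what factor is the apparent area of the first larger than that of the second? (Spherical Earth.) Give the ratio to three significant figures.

1.49

In the plate carrée (x = Rλ, y = Rφ), meridians are true-scale (h = 1) and parallels are stretched by k = sec φ.
Areal scale at 56.6°: h·k = 1.000 × 1.817 = 1.817.
Areal scale at 34.7°: h·k = 1.000 × 1.216 = 1.216.
Ratio = 1.817/1.216 ≈ 1.49.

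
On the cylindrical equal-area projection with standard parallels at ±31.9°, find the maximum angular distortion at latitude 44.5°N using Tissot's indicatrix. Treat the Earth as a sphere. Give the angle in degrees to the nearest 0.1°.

19.9°

Cylindrical equal-area (φ₀ = 31.9°): h = cos φ / cos 31.9° along meridians, k = cos 31.9° / cos φ along parallels; h·k = 1.
At 44.5°: h = 0.8401, k = 1.190; principal scales a = 1.190, b = 0.8401.
sin(ω/2) = (a − b)/(a + b) = 0.3502/2.030 = 0.1725, so ω = 2 arcsin(0.1725) ≈ 19.9°.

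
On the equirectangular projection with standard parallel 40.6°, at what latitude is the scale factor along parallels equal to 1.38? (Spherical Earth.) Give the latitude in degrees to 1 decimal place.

The equidistant cylindrical projection with φ₀ = 40.6° has h = 1 (meridians true) and k = cos φ₀ / cos φ along parallels.
k = cos φ₀ / cos φ = 1.38  ⇒  cos φ = cos 40.6° / 1.38 = 0.5502.
φ = arccos(0.5502) ≈ 56.6°.

56.6°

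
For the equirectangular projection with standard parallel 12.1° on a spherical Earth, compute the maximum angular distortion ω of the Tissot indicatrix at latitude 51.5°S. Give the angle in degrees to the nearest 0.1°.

25.7°

The equidistant cylindrical projection with φ₀ = 12.1° has h = 1 (meridians true) and k = cos φ₀ / cos φ along parallels.
At 51.5°: h = 1.000, k = 1.571; principal scales a = 1.571, b = 1.000.
sin(ω/2) = (a − b)/(a + b) = 0.5707/2.571 = 0.2220, so ω = 2 arcsin(0.2220) ≈ 25.7°.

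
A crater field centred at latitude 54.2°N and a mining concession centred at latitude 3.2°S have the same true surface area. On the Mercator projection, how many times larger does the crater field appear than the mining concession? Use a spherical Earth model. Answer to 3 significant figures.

2.91

Mercator is conformal with k = sec φ, so areal scale = k² = sec²φ.
At 54.2°: sec²(54.2°) = 1/0.5850² = 2.922.
At 3.2°: sec²(3.2°) = 1/0.9984² = 1.003.
Ratio = 2.922/1.003 = cos²(3.2°)/cos²(54.2°) ≈ 2.91.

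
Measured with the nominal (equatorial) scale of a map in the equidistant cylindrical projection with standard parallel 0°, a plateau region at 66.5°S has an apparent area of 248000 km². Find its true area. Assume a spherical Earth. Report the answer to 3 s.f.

98900 km²

In the plate carrée (x = Rλ, y = Rφ), meridians are true-scale (h = 1) and parallels are stretched by k = sec φ.
Areal scale = h·k = 1 × sec φ; at 66.5°, h = 1.000, k = 2.508, so h·k = 2.508.
True area = apparent / (areal scale) = 248000 / 2.508 ≈ 98900 km².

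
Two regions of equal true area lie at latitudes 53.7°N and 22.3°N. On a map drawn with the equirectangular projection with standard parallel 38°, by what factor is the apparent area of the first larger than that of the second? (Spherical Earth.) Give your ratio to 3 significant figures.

1.56

With standard parallel φ₀ = 38°, the equirectangular projection gives x = Rλ cos φ₀, y = Rφ, so h = 1 and k = cos 38° / cos φ.
Areal scale at 53.7°: h·k = 1.000 × 1.331 = 1.331.
Areal scale at 22.3°: h·k = 1.000 × 0.8517 = 0.8517.
Ratio = 1.331/0.8517 ≈ 1.56.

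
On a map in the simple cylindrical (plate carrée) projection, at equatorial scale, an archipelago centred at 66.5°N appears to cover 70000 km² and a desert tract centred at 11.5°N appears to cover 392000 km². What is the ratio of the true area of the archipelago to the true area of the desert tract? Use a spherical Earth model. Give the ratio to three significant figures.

0.0727

On the plate carrée, areal scale = h·k = 1 × sec φ, so true area = apparent × cos φ.
True area of archipelago: 70000 × cos(66.5°) = 70000 × 0.3987 = 27910 km².
True area of desert tract: 392000 × cos(11.5°) = 392000 × 0.9799 = 384100 km².
Ratio = 27910 / 384100 ≈ 0.0727.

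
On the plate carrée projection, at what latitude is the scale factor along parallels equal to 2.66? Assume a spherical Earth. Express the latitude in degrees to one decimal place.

67.9°

Plate carrée: h = 1, k = sec φ along parallels.
sec φ = 2.66  ⇒  cos φ = 0.3759  ⇒  φ ≈ 67.9°.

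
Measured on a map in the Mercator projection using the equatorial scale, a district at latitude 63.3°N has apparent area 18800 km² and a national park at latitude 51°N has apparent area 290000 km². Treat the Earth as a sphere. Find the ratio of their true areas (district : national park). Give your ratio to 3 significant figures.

0.0330

Since Mercator area scale is 1/cos²φ, the true area equals the apparent area multiplied by cos²φ.
True area of district: 18800 × cos²(63.3°) = 18800 × 0.2019 = 3795 km².
True area of national park: 290000 × cos²(51°) = 290000 × 0.3960 = 114900 km².
Ratio = 3795 / 114900 ≈ 0.0330.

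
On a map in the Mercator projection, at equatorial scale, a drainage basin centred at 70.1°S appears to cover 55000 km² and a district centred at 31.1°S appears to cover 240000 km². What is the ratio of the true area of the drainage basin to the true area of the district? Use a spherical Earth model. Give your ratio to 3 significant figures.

Since Mercator area scale is 1/cos²φ, the true area equals the apparent area multiplied by cos²φ.
True area of drainage basin: 55000 × cos²(70.1°) = 55000 × 0.1159 = 6372 km².
True area of district: 240000 × cos²(31.1°) = 240000 × 0.7332 = 176000 km².
Ratio = 6372 / 176000 ≈ 0.0362.

0.0362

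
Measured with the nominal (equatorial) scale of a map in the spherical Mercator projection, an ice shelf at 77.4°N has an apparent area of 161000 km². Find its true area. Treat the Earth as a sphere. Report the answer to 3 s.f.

7660 km²

The Mercator projection is conformal; its linear scale factor is the same in every direction and equals sec φ = 1/cos φ.
Areal scale = k² = sec²φ = 1/cos²(77.4°) = 1/0.2181² = 21.01.
True area = apparent / (areal scale) = 161000 / 21.01 ≈ 7660 km².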